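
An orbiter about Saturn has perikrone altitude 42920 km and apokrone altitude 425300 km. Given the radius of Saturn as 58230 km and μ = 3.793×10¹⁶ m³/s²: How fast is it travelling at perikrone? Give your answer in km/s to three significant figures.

r_p = 58230 + 42920 = 101150 km = 1.0115×10⁸ m.
r_a = 58230 + 425300 = 483530 km = 4.8353×10⁸ m.
Semi-major axis a = (r_p + r_a)/2 = 2.9234×10⁵ km = 2.923×10⁸ m.
Vis-viva: v² = μ(2/r − 1/a) = 3.793×10¹⁶ × (1.977×10⁻⁸ − 3.421×10⁻⁹) = 6.202×10⁸ m²/s².
v = 24900 m/s = 24.90 km/s.

v ≈ 24.9 km/s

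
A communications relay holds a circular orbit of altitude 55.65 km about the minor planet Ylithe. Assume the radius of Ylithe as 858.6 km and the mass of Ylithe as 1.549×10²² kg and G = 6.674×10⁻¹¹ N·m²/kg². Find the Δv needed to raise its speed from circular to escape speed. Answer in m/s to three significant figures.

μ = GM = 6.674×10⁻¹¹ × 1.549×10²² = 1.034×10¹² m³/s².
r = 858.6 + 55.65 = 914.25 km = 9.1425×10⁵ m.
Circular speed v_c = √(μ/r) = 1063 m/s.
Escape speed v_esc = √(2μ/r) = √2 × v_c = 1504 m/s.
Δv = v_esc − v_c = 440.5 m/s.

Δv ≈ 440 m/s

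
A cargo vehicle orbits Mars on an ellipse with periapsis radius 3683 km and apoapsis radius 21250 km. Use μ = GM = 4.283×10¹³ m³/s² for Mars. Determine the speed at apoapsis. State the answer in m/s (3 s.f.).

v ≈ 772 m/s

Semi-major axis a = (r_p + r_a)/2 = 12466 km = 1.247×10⁷ m.
Vis-viva: v² = μ(2/r − 1/a) = 4.283×10¹³ × (9.412×10⁻⁸ − 8.021×10⁻⁸) = 5.955×10⁵ m²/s².
v = 771.7 m/s.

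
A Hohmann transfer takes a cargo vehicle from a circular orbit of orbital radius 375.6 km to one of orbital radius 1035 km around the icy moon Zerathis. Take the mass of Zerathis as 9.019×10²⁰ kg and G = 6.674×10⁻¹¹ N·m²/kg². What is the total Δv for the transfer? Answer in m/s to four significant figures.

Δv_total ≈ 149.8 m/s

μ = GM = 6.674×10⁻¹¹ × 9.019×10²⁰ = 6.019×10¹⁰ m³/s².
r₁ = 375.6 km = 3.756×10⁵ m.
r₂ = 1035 km = 1.035×10⁶ m.
Transfer ellipse a_t = (r₁ + r₂)/2 = 7.053×10⁵ m.
At r₁: circular v_c1 = √(μ/r₁) = 400.3 m/s; transfer-periapsis v_p = √[μ(2/r₁ − 1/a_t)] = 484.9 m/s.
Δv₁ = v_p − v_c1 = 84.62 m/s.
At r₂: circular v_c2 = √(μ/r₂) = 241.2 m/s; transfer-apoapsis v_a = √[μ(2/r₂ − 1/a_t)] = 176.0 m/s.
Δv₂ = v_c2 − v_a = 65.17 m/s.
Total Δv = Δv₁ + Δv₂ = 149.8 m/s.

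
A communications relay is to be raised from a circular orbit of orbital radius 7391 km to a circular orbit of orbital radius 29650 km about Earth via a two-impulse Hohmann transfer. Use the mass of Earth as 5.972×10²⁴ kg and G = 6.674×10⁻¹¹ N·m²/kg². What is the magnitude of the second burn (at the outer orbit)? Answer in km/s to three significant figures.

μ = GM = 6.674×10⁻¹¹ × 5.972×10²⁴ = 3.986×10¹⁴ m³/s².
r₁ = 7391 km = 7.391×10⁶ m.
r₂ = 29650 km = 2.965×10⁷ m.
Transfer ellipse a_t = (r₁ + r₂)/2 = 1.852×10⁷ m.
At r₁: circular v_c1 = √(μ/r₁) = 7343 m/s; transfer-perigee v_p = √[μ(2/r₁ − 1/a_t)] = 9292 m/s.
At r₂: circular v_c2 = √(μ/r₂) = 3666 m/s; transfer-apogee v_a = √[μ(2/r₂ − 1/a_t)] = 2316 m/s.
Δv₂ = v_c2 − v_a = 1350 m/s.
= 1.350 km/s.

Δv ≈ 1.35 km/s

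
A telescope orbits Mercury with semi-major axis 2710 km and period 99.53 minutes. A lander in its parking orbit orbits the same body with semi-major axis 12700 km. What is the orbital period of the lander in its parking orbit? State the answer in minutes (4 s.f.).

Kepler's third law: T² ∝ a³, so T₂ = T₁ (a₂/a₁)^(3/2).
a₂/a₁ = 4.686, (a₂/a₁)^(3/2) = 10.14.
T₂ = 99.53 × 10.14 = 1010 minutes.

T₂ ≈ 1010 minutes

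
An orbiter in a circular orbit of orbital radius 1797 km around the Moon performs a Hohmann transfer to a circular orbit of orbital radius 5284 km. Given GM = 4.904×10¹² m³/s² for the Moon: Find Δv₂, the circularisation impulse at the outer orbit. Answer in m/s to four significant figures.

Δv ≈ 277.0 m/s

r₁ = 1797 km = 1.797×10⁶ m.
r₂ = 5284 km = 5.284×10⁶ m.
Transfer ellipse a_t = (r₁ + r₂)/2 = 3.540×10⁶ m.
At r₁: circular v_c1 = √(μ/r₁) = 1652 m/s; transfer-perilune v_p = √[μ(2/r₁ − 1/a_t)] = 2018 m/s.
At r₂: circular v_c2 = √(μ/r₂) = 963.4 m/s; transfer-apolune v_a = √[μ(2/r₂ − 1/a_t)] = 686.3 m/s.
Δv₂ = v_c2 − v_a = 277.0 m/s.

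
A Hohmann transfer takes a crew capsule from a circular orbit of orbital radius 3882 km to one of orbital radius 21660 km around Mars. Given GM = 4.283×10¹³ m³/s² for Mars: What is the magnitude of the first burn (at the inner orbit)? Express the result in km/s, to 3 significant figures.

r₁ = 3882 km = 3.882×10⁶ m.
r₂ = 21660 km = 2.166×10⁷ m.
Transfer ellipse a_t = (r₁ + r₂)/2 = 1.277×10⁷ m.
At r₁: circular v_c1 = √(μ/r₁) = 3322 m/s; transfer-periapsis v_p = √[μ(2/r₁ − 1/a_t)] = 4326 m/s.
Δv₁ = v_p − v_c1 = 1004 m/s.
= 1.004 km/s.

Δv ≈ 1.00 km/s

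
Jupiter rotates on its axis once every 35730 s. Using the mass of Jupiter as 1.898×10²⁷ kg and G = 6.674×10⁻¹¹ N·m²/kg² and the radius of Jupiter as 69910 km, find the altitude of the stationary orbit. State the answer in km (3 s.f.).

μ = GM = 6.674×10⁻¹¹ × 1.898×10²⁷ = 1.267×10¹⁷ m³/s².
A synchronous orbit has period T, so by Kepler's third law a = (μT²/4π²)^(1/3).
μT²/4π² = 1.267×10¹⁷ × (3.573×10⁴)² / 39.48 = 4.096×10²⁴ m³.
a = 1.600×10⁸ m = 1.6000×10⁵ km.
Altitude h = a − R = 1.6000×10⁵ − 69910 = 90094 km.

h_sync ≈ 90100 km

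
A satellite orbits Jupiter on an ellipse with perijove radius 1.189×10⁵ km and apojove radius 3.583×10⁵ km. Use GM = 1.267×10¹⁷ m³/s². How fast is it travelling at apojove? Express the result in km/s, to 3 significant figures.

Semi-major axis a = (r_p + r_a)/2 = 2.3860×10⁵ km = 2.386×10⁸ m.
Vis-viva: v² = μ(2/r − 1/a) = 1.267×10¹⁷ × (5.582×10⁻⁹ − 4.191×10⁻⁹) = 1.762×10⁸ m²/s².
v = 13270 m/s = 13.27 km/s.

v ≈ 13.3 km/s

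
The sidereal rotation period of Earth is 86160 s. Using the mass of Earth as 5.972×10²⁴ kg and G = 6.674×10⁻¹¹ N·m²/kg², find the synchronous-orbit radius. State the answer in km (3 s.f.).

μ = GM = 6.674×10⁻¹¹ × 5.972×10²⁴ = 3.986×10¹⁴ m³/s².
A synchronous orbit has period T, so by Kepler's third law a = (μT²/4π²)^(1/3).
μT²/4π² = 3.986×10¹⁴ × (8.616×10⁴)² / 39.48 = 7.495×10²² m³.
a = 4.216×10⁷ m = 42162 km.

r_sync ≈ 42200 km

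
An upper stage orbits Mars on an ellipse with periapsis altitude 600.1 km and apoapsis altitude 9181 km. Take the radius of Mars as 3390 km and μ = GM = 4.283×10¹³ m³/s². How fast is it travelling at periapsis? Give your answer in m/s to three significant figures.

r_p = 3390 + 600.1 = 3990.1 km = 3.9901×10⁶ m.
r_a = 3390 + 9181 = 12571 km = 1.2571×10⁷ m.
Semi-major axis a = (r_p + r_a)/2 = 8280.5 km = 8.281×10⁶ m.
Vis-viva: v² = μ(2/r − 1/a) = 4.283×10¹³ × (5.012×10⁻⁷ − 1.208×10⁻⁷) = 1.630×10⁷ m²/s².
v = 4037 m/s.

v ≈ 4040 m/s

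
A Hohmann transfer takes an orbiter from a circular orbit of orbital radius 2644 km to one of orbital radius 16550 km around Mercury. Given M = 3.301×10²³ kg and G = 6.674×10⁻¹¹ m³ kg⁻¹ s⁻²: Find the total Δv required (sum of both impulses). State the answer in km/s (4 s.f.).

μ = GM = 6.674×10⁻¹¹ × 3.301×10²³ = 2.203×10¹³ m³/s².
r₁ = 2644 km = 2.644×10⁶ m.
r₂ = 16550 km = 1.655×10⁷ m.
Transfer ellipse a_t = (r₁ + r₂)/2 = 9.597×10⁶ m.
At r₁: circular v_c1 = √(μ/r₁) = 2887 m/s; transfer-periherm v_p = √[μ(2/r₁ − 1/a_t)] = 3791 m/s.
Δv₁ = v_p − v_c1 = 904.1 m/s.
At r₂: circular v_c2 = √(μ/r₂) = 1154 m/s; transfer-apoherm v_a = √[μ(2/r₂ − 1/a_t)] = 605.6 m/s.
Δv₂ = v_c2 − v_a = 548.2 m/s.
Total Δv = Δv₁ + Δv₂ = 1452 m/s = 1.452 km/s.

Δv_total ≈ 1.452 km/s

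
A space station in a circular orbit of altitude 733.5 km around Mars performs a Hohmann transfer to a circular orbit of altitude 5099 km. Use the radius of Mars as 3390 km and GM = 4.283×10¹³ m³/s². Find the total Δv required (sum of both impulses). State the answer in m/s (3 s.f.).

r₁ = 3390 + 733.5 = 4123.5 km = 4.1235×10⁶ m.
r₂ = 3390 + 5099 = 8489.0 km = 8.4890×10⁶ m.
Transfer ellipse a_t = (r₁ + r₂)/2 = 6.306×10⁶ m.
At r₁: circular v_c1 = √(μ/r₁) = 3223 m/s; transfer-periapsis v_p = √[μ(2/r₁ − 1/a_t)] = 3739 m/s.
Δv₁ = v_p − v_c1 = 516.4 m/s.
At r₂: circular v_c2 = √(μ/r₂) = 2246 m/s; transfer-apoapsis v_a = √[μ(2/r₂ − 1/a_t)] = 1816 m/s.
Δv₂ = v_c2 − v_a = 429.9 m/s.
Total Δv = Δv₁ + Δv₂ = 946.2 m/s.

Δv_total ≈ 946 m/s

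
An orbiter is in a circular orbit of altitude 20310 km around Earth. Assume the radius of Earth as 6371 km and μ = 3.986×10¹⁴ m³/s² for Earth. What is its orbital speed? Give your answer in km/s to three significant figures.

v ≈ 3.87 km/s

r = 6371 + 20310 = 26681 km = 2.6681×10⁷ m.
For a circular orbit v = √(μ/r) = √(3.986×10¹⁴ / 2.668×10⁷) = √(1.494×10⁷) = 3865 m/s.
That is 3.865 km/s.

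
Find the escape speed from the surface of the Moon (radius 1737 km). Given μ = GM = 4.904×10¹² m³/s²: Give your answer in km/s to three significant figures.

r = R = 1.737×10⁶ m.
Escape speed v_esc = √(2μ/r) = √(2 × 4.904×10¹² / 1.737×10⁶) = √(5.647×10⁶) = 2376 m/s.
= 2.376 km/s.

v_esc ≈ 2.38 km/s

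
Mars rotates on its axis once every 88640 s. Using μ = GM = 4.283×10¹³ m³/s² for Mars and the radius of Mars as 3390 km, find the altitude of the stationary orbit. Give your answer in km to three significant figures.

A synchronous orbit has period T, so by Kepler's third law a = (μT²/4π²)^(1/3).
μT²/4π² = 4.283×10¹³ × (8.864×10⁴)² / 39.48 = 8.524×10²¹ m³.
a = 2.043×10⁷ m = 20428 km.
Altitude h = a − R = 20428 − 3390 = 17038 km.

h_sync ≈ 17000 km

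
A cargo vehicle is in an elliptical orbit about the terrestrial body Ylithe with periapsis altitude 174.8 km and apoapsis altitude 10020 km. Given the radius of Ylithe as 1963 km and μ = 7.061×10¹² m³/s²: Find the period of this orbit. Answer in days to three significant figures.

r_p = 1963 + 174.8 = 2137.8 km = 2.1378×10⁶ m.
r_a = 1963 + 10020 = 11983 km = 1.1983×10⁷ m.
Semi-major axis a = (r_p + r_a)/2 = (2137.8 + 11983)/2 = 7060.4 km = 7.060×10⁶ m.
By Kepler's third law T = 2π√(a³/μ) = 2π × 7.060×10³ = 4.436×10⁴ s.
= 0.5134 days.

T ≈ 0.513 days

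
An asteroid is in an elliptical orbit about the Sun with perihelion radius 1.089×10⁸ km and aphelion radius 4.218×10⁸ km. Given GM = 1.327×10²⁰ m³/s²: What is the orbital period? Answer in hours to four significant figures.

T ≈ 20710 hours

Semi-major axis a = (r_p + r_a)/2 = (1.0890×10⁸ + 4.2180×10⁸)/2 = 2.6535×10⁸ km = 2.654×10¹¹ m.
By Kepler's third law T = 2π√(a³/μ) = 2π × 1.187×10⁷ = 7.455×10⁷ s.
= 20710 hours.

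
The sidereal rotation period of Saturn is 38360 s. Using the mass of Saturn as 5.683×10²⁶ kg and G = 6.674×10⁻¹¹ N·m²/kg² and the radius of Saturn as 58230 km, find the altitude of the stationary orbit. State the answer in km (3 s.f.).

μ = GM = 6.674×10⁻¹¹ × 5.683×10²⁶ = 3.793×10¹⁶ m³/s².
A synchronous orbit has period T, so by Kepler's third law a = (μT²/4π²)^(1/3).
μT²/4π² = 3.793×10¹⁶ × (3.836×10⁴)² / 39.48 = 1.414×10²⁴ m³.
a = 1.122×10⁸ m = 1.1223×10⁵ km.
Altitude h = a − R = 1.1223×10⁵ − 58230 = 54003 km.

h_sync ≈ 54000 km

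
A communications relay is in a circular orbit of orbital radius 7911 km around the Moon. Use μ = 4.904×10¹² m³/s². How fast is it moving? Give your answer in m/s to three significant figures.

r = 7911 km = 7.911×10⁶ m.
For a circular orbit v = √(μ/r) = √(4.904×10¹² / 7.911×10⁶) = √(6.199×10⁵) = 787.3 m/s.

v ≈ 787 m/s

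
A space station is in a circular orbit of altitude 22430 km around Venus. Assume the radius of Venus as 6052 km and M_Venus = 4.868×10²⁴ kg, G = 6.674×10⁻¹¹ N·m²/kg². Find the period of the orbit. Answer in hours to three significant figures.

μ = GM = 6.674×10⁻¹¹ × 4.868×10²⁴ = 3.249×10¹⁴ m³/s².
r = 6052 + 22430 = 28482 km = 2.8482×10⁷ m.
Kepler's third law: T = 2π√(r³/μ) = 2π√((2.848×10⁷)³ / 3.249×10¹⁴).
r³/μ = 7.112×10⁷ s², so T = 2π × 8.433×10³ = 5.299×10⁴ s.
Converting: 5.299×10⁴ s ÷ 3600 = 14.72 hours.

T ≈ 14.7 hours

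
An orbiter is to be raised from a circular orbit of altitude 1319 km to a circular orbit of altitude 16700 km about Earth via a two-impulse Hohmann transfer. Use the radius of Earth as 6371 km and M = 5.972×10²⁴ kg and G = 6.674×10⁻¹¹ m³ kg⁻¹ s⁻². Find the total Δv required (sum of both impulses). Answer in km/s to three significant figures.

μ = GM = 6.674×10⁻¹¹ × 5.972×10²⁴ = 3.986×10¹⁴ m³/s².
r₁ = 6371 + 1319 = 7690.0 km = 7.6900×10⁶ m.
r₂ = 6371 + 16700 = 23071 km = 2.3071×10⁷ m.
Transfer ellipse a_t = (r₁ + r₂)/2 = 1.538×10⁷ m.
At r₁: circular v_c1 = √(μ/r₁) = 7199 m/s; transfer-perigee v_p = √[μ(2/r₁ − 1/a_t)] = 8817 m/s.
Δv₁ = v_p − v_c1 = 1618 m/s.
At r₂: circular v_c2 = √(μ/r₂) = 4156 m/s; transfer-apogee v_a = √[μ(2/r₂ − 1/a_t)] = 2939 m/s.
Δv₂ = v_c2 − v_a = 1217 m/s.
Total Δv = Δv₁ + Δv₂ = 2835 m/s = 2.835 km/s.

Δv_total ≈ 2.84 km/s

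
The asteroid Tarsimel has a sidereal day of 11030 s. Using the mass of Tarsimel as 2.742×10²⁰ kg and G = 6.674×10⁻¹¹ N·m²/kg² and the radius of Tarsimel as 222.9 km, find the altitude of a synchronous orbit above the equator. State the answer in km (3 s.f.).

h_sync ≈ 161 km

μ = GM = 6.674×10⁻¹¹ × 2.742×10²⁰ = 1.830×10¹⁰ m³/s².
A synchronous orbit has period T, so by Kepler's third law a = (μT²/4π²)^(1/3).
μT²/4π² = 1.830×10¹⁰ × (1.103×10⁴)² / 39.48 = 5.640×10¹⁶ m³.
a = 3.835×10⁵ m = 383.48 km.
Altitude h = a − R = 383.48 − 222.9 = 160.58 km.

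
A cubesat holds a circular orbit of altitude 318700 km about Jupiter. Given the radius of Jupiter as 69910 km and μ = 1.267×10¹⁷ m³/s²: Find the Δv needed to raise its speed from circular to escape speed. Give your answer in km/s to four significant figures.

r = 69910 + 318700 = 388610 km = 3.8861×10⁸ m.
Circular speed v_c = √(μ/r) = 18060 m/s.
Escape speed v_esc = √(2μ/r) = √2 × v_c = 25540 m/s.
Δv = v_esc − v_c = 7479 m/s = 7.479 km/s.

Δv ≈ 7.479 km/s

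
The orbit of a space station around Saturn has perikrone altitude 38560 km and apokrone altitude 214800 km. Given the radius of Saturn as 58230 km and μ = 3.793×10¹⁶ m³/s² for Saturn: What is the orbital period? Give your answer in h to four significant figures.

T ≈ 22.53 h

r_p = 58230 + 38560 = 96790 km = 9.6790×10⁷ m.
r_a = 58230 + 214800 = 273030 km = 2.7303×10⁸ m.
Semi-major axis a = (r_p + r_a)/2 = (96790 + 2.7303×10⁵)/2 = 1.8491×10⁵ km = 1.849×10⁸ m.
By Kepler's third law T = 2π√(a³/μ) = 2π × 1.291×10⁴ = 8.112×10⁴ s.
= 22.53 h.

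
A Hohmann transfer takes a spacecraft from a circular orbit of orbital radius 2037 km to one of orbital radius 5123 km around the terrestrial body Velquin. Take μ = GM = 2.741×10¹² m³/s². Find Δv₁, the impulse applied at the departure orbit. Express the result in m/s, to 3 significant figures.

r₁ = 2037 km = 2.037×10⁶ m.
r₂ = 5123 km = 5.123×10⁶ m.
Transfer ellipse a_t = (r₁ + r₂)/2 = 3.580×10⁶ m.
At r₁: circular v_c1 = √(μ/r₁) = 1160 m/s; transfer-periapsis v_p = √[μ(2/r₁ − 1/a_t)] = 1388 m/s.
Δv₁ = v_p − v_c1 = 227.6 m/s.

Δv ≈ 228 m/s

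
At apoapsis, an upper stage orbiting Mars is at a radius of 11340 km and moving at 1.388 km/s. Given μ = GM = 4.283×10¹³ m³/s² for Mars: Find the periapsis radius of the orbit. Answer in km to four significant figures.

r_a = 1.134×10⁷ m.
Specific energy ε = v²/2 − μ/r = -2.814×10⁶ J/kg, so a = −μ/(2ε) = 7.611×10⁶ m.
The apsides satisfy r_p + r_a = 2a, so the periapsis radius is 2a − r_a = 3.882×10⁶ m = 3882.4 km.

periapsis radius ≈ 3882 km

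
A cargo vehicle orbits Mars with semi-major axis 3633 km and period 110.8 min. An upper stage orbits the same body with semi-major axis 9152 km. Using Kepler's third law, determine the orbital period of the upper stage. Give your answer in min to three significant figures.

Kepler's third law: T² ∝ a³, so T₂ = T₁ (a₂/a₁)^(3/2).
a₂/a₁ = 2.519, (a₂/a₁)^(3/2) = 3.998.
T₂ = 110.8 × 3.998 = 443.0 min.

T₂ ≈ 443 min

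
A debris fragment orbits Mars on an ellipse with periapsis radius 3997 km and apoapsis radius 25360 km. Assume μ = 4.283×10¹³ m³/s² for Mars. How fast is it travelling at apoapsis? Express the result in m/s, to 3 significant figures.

Semi-major axis a = (r_p + r_a)/2 = 14678 km = 1.468×10⁷ m.
Vis-viva: v² = μ(2/r − 1/a) = 4.283×10¹³ × (7.886×10⁻⁸ − 6.813×10⁻⁸) = 4.599×10⁵ m²/s².
v = 678.1 m/s.

v ≈ 678 m/s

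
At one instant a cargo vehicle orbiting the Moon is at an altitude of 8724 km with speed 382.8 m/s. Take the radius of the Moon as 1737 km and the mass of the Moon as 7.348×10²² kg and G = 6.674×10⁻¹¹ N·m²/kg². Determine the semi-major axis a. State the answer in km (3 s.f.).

μ = GM = 6.674×10⁻¹¹ × 7.348×10²² = 4.904×10¹² m³/s².
r = 1737 + 8724 = 10461 km = 1.046×10⁷ m.
Vis-viva rearranged: 1/a = 2/r − v²/μ = 1.912×10⁻⁷ − 2.988×10⁻⁸ = 1.613×10⁻⁷ m⁻¹.
a = 6.199×10⁶ m = 6199.4 km.

a ≈ 6200 km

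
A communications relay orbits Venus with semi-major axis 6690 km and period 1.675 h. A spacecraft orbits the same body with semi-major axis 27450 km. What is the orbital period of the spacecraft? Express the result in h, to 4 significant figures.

T₂ ≈ 13.92 h

Kepler's third law: T² ∝ a³, so T₂ = T₁ (a₂/a₁)^(3/2).
a₂/a₁ = 4.103, (a₂/a₁)^(3/2) = 8.311.
T₂ = 1.675 × 8.311 = 13.92 h.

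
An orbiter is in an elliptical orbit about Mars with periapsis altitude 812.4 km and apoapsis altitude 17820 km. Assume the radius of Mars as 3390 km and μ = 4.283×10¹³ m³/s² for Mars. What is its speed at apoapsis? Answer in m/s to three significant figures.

v ≈ 817 m/s

r_p = 3390 + 812.4 = 4202.4 km = 4.2024×10⁶ m.
r_a = 3390 + 17820 = 21210 km = 2.1210×10⁷ m.
Semi-major axis a = (r_p + r_a)/2 = 12706 km = 1.271×10⁷ m.
Vis-viva: v² = μ(2/r − 1/a) = 4.283×10¹³ × (9.430×10⁻⁸ − 7.870×10⁻⁸) = 6.679×10⁵ m²/s².
v = 817.2 m/s.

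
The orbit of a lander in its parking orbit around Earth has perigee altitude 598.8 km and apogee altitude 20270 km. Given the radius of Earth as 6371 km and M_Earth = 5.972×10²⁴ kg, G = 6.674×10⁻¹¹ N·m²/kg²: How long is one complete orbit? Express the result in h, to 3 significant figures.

T ≈ 6.02 h

μ = GM = 6.674×10⁻¹¹ × 5.972×10²⁴ = 3.986×10¹⁴ m³/s².
r_p = 6371 + 598.8 = 6969.8 km = 6.9698×10⁶ m.
r_a = 6371 + 20270 = 26641 km = 2.6641×10⁷ m.
Semi-major axis a = (r_p + r_a)/2 = (6969.8 + 26641)/2 = 16805 km = 1.681×10⁷ m.
By Kepler's third law T = 2π√(a³/μ) = 2π × 3.451×10³ = 2.168×10⁴ s.
= 6.023 h.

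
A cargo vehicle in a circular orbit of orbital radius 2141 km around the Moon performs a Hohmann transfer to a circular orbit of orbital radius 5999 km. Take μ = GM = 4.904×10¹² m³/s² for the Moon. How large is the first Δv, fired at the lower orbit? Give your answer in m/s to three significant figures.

r₁ = 2141 km = 2.141×10⁶ m.
r₂ = 5999 km = 5.999×10⁶ m.
Transfer ellipse a_t = (r₁ + r₂)/2 = 4.070×10⁶ m.
At r₁: circular v_c1 = √(μ/r₁) = 1513 m/s; transfer-perilune v_p = √[μ(2/r₁ − 1/a_t)] = 1837 m/s.
Δv₁ = v_p − v_c1 = 324.0 m/s.

Δv ≈ 324 m/s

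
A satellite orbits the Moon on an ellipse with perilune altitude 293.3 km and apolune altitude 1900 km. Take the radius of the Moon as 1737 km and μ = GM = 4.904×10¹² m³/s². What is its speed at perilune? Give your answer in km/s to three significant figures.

v ≈ 1.76 km/s

r_p = 1737 + 293.3 = 2030.3 km = 2.0303×10⁶ m.
r_a = 1737 + 1900 = 3637.0 km = 3.6370×10⁶ m.
Semi-major axis a = (r_p + r_a)/2 = 2833.7 km = 2.834×10⁶ m.
Vis-viva: v² = μ(2/r − 1/a) = 4.904×10¹² × (9.851×10⁻⁷ − 3.529×10⁻⁷) = 3.100×10⁶ m²/s².
v = 1761 m/s = 1.761 km/s.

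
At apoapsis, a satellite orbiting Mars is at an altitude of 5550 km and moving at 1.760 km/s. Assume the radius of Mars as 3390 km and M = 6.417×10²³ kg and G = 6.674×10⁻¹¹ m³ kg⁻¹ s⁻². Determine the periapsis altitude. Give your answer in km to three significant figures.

μ = GM = 6.674×10⁻¹¹ × 6.417×10²³ = 4.283×10¹³ m³/s².
r_a = 3390 + 5550 = 8940.0 km = 8.940×10⁶ m.
Specific energy ε = v²/2 − μ/r = -3.242×10⁶ J/kg, so a = −μ/(2ε) = 6.606×10⁶ m.
The apsides satisfy r_p + r_a = 2a, so the periapsis radius is 2a − r_a = 4.271×10⁶ m = 4271.3 km.
Periapsis altitude = 4271.3 − 3390 = 881.30 km.

periapsis altitude ≈ 881 km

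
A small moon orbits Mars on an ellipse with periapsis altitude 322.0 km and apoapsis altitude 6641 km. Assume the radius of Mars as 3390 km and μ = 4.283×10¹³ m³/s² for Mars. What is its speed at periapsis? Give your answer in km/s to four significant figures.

r_p = 3390 + 322.0 = 3712.0 km = 3.7120×10⁶ m.
r_a = 3390 + 6641 = 10031 km = 1.0031×10⁷ m.
Semi-major axis a = (r_p + r_a)/2 = 6871.5 km = 6.872×10⁶ m.
Vis-viva: v² = μ(2/r − 1/a) = 4.283×10¹³ × (5.388×10⁻⁷ − 1.455×10⁻⁷) = 1.684×10⁷ m²/s².
v = 4104 m/s = 4.104 km/s.

v ≈ 4.104 km/s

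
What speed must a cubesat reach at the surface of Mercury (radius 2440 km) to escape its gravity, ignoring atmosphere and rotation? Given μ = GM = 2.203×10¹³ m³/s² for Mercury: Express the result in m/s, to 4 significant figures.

r = R = 2.440×10⁶ m.
Escape speed v_esc = √(2μ/r) = √(2 × 2.203×10¹³ / 2.440×10⁶) = √(1.806×10⁷) = 4249 m/s.

v_esc ≈ 4249 m/s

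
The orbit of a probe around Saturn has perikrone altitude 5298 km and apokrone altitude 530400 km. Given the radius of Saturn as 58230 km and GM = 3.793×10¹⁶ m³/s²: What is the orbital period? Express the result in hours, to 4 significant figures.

T ≈ 52.77 hours

r_p = 58230 + 5298 = 63528 km = 6.3528×10⁷ m.
r_a = 58230 + 530400 = 588630 km = 5.8863×10⁸ m.
Semi-major axis a = (r_p + r_a)/2 = (63528 + 5.8863×10⁵)/2 = 3.2608×10⁵ km = 3.261×10⁸ m.
By Kepler's third law T = 2π√(a³/μ) = 2π × 3.023×10⁴ = 1.900×10⁵ s.
= 52.77 hours.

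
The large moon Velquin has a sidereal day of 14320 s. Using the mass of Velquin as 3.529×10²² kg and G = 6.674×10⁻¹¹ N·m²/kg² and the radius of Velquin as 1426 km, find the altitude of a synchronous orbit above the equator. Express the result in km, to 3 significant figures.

h_sync ≈ 878 km

μ = GM = 6.674×10⁻¹¹ × 3.529×10²² = 2.355×10¹² m³/s².
A synchronous orbit has period T, so by Kepler's third law a = (μT²/4π²)^(1/3).
μT²/4π² = 2.355×10¹² × (1.432×10⁴)² / 39.48 = 1.223×10¹⁹ m³.
a = 2.304×10⁶ m = 2304.2 km.
Altitude h = a − R = 2304.2 − 1426 = 878.21 km.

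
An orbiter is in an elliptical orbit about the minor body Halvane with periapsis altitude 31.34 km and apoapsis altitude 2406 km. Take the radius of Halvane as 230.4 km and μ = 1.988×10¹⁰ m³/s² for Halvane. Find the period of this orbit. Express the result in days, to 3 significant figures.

r_p = 230.4 + 31.34 = 261.74 km = 2.6174×10⁵ m.
r_a = 230.4 + 2406 = 2636.4 km = 2.6364×10⁶ m.
Semi-major axis a = (r_p + r_a)/2 = (261.74 + 2636.4)/2 = 1449.1 km = 1.449×10⁶ m.
By Kepler's third law T = 2π√(a³/μ) = 2π × 1.237×10⁴ = 7.773×10⁴ s.
= 0.8997 days.

T ≈ 0.9 days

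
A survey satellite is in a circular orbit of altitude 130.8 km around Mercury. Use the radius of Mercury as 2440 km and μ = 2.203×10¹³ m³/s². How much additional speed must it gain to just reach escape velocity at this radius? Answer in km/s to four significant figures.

r = 2440 + 130.8 = 2570.8 km = 2.5708×10⁶ m.
Circular speed v_c = √(μ/r) = 2927 m/s.
Escape speed v_esc = √(2μ/r) = √2 × v_c = 4140 m/s.
Δv = v_esc − v_c = 1213 m/s = 1.213 km/s.

Δv ≈ 1.213 km/s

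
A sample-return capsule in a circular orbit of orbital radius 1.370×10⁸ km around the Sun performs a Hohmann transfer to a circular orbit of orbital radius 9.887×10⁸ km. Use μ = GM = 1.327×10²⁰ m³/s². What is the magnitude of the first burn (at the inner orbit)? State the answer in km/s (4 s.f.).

r₁ = 1.370×10⁸ km = 1.370×10¹¹ m.
r₂ = 9.887×10⁸ km = 9.887×10¹¹ m.
Transfer ellipse a_t = (r₁ + r₂)/2 = 5.628×10¹¹ m.
At r₁: circular v_c1 = √(μ/r₁) = 31120 m/s; transfer-perihelion v_p = √[μ(2/r₁ − 1/a_t)] = 41250 m/s.
Δv₁ = v_p − v_c1 = 10130 m/s.
= 10.13 km/s.

Δv ≈ 10.13 km/s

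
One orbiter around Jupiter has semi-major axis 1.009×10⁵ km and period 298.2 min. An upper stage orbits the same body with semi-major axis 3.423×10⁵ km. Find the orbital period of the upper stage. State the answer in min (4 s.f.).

Kepler's third law: T² ∝ a³, so T₂ = T₁ (a₂/a₁)^(3/2).
a₂/a₁ = 3.392, (a₂/a₁)^(3/2) = 6.248.
T₂ = 298.2 × 6.248 = 1863 min.

T₂ ≈ 1863 min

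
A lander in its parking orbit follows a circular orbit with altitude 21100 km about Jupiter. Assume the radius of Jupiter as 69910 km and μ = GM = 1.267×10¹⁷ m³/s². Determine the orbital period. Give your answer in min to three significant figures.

r = 69910 + 21100 = 91010 km = 9.1010×10⁷ m.
Kepler's third law: T = 2π√(r³/μ) = 2π√((9.101×10⁷)³ / 1.267×10¹⁷).
r³/μ = 5.950×10⁶ s², so T = 2π × 2.439×10³ = 1.533×10⁴ s.
Converting: 1.533×10⁴ s ÷ 60.00 = 255.4 min.

T ≈ 255 min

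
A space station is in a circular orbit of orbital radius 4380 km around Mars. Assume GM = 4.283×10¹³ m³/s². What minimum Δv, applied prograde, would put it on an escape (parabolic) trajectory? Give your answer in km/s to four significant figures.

r = 4380 km = 4.380×10⁶ m.
Circular speed v_c = √(μ/r) = 3127 m/s.
Escape speed v_esc = √(2μ/r) = √2 × v_c = 4422 m/s.
Δv = v_esc − v_c = 1295 m/s = 1.295 km/s.

Δv ≈ 1.295 km/s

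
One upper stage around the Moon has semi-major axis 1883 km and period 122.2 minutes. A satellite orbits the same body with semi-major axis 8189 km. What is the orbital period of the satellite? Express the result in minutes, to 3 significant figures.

Kepler's third law: T² ∝ a³, so T₂ = T₁ (a₂/a₁)^(3/2).
a₂/a₁ = 4.349, (a₂/a₁)^(3/2) = 9.069.
T₂ = 122.2 × 9.069 = 1108 minutes.

T₂ ≈ 1110 minutes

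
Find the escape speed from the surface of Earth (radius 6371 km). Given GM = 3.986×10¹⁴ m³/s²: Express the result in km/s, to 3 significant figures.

v_esc ≈ 11.2 km/s

r = R = 6.371×10⁶ m.
Escape speed v_esc = √(2μ/r) = √(2 × 3.986×10¹⁴ / 6.371×10⁶) = √(1.251×10⁸) = 11190 m/s.
= 11.19 km/s.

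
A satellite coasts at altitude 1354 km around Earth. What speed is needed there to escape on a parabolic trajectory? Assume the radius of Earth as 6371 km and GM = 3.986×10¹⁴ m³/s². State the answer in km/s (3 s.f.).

v_esc ≈ 10.2 km/s

r = 6371 + 1354 = 7725.0 km = 7.7250×10⁶ m.
Escape speed v_esc = √(2μ/r) = √(2 × 3.986×10¹⁴ / 7.725×10⁶) = √(1.032×10⁸) = 10160 m/s.
= 10.16 km/s.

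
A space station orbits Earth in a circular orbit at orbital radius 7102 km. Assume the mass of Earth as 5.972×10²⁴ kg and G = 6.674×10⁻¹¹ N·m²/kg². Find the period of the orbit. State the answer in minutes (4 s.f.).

μ = GM = 6.674×10⁻¹¹ × 5.972×10²⁴ = 3.986×10¹⁴ m³/s².
r = 7102 km = 7.102×10⁶ m.
Kepler's third law: T = 2π√(r³/μ) = 2π√((7.102×10⁶)³ / 3.986×10¹⁴).
r³/μ = 8.987×10⁵ s², so T = 2π × 9.480×10² = 5.957×10³ s.
Converting: 5.957×10³ s ÷ 60.00 = 99.28 minutes.

T ≈ 99.28 minutes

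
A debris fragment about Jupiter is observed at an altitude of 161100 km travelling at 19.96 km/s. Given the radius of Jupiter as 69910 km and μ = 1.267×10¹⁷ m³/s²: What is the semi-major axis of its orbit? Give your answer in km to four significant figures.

r = 69910 + 161100 = 2.3101×10⁵ km = 2.310×10⁸ m.
Specific orbital energy ε = v²/2 − μ/r = (19960)²/2 − 1.267×10¹⁷/2.310×10⁸ = -3.493×10⁸ J/kg.
Since ε = −μ/(2a), a = −μ/(2ε) = 1.814×10⁸ m = 1.8138×10⁵ km.

a ≈ 1.814×10⁵ km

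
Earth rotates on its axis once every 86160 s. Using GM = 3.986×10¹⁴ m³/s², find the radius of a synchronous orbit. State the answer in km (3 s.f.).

r_sync ≈ 42200 km

A synchronous orbit has period T, so by Kepler's third law a = (μT²/4π²)^(1/3).
μT²/4π² = 3.986×10¹⁴ × (8.616×10⁴)² / 39.48 = 7.495×10²² m³.
a = 4.216×10⁷ m = 42163 km.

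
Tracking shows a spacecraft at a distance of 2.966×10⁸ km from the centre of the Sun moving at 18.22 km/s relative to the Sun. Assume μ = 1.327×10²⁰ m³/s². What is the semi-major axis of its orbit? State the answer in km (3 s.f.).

a ≈ 2.36×10⁸ km

r = 2.966×10¹¹ m.
Specific orbital energy ε = v²/2 − μ/r = (18220)²/2 − 1.327×10²⁰/2.966×10¹¹ = -2.814×10⁸ J/kg.
Since ε = −μ/(2a), a = −μ/(2ε) = 2.358×10¹¹ m = 2.3577×10⁸ km.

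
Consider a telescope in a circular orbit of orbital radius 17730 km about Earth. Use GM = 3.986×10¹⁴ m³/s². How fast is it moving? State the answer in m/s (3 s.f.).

v ≈ 4740 m/s

r = 17730 km = 1.773×10⁷ m.
For a circular orbit v = √(μ/r) = √(3.986×10¹⁴ / 1.773×10⁷) = √(2.248×10⁷) = 4741 m/s.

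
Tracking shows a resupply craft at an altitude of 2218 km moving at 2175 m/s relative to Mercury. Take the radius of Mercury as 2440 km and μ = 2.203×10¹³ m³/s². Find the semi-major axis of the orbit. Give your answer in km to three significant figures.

a ≈ 4660 km

r = 2440 + 2218 = 4658.0 km = 4.658×10⁶ m.
Specific orbital energy ε = v²/2 − μ/r = (2175)²/2 − 2.203×10¹³/4.658×10⁶ = -2.364×10⁶ J/kg.
Since ε = −μ/(2a), a = −μ/(2ε) = 4.659×10⁶ m = 4659.1 km.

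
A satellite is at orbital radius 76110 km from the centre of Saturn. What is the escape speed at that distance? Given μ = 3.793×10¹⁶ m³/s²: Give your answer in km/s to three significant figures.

r = 76110 km = 7.611×10⁷ m.
Escape speed v_esc = √(2μ/r) = √(2 × 3.793×10¹⁶ / 7.611×10⁷) = √(9.967×10⁸) = 31570 m/s.
= 31.57 km/s.

v_esc ≈ 31.6 km/s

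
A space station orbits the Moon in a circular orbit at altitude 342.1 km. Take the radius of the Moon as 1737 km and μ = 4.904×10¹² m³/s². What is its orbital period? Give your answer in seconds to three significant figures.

r = 1737 + 342.1 = 2079.1 km = 2.0791×10⁶ m.
Kepler's third law: T = 2π√(r³/μ) = 2π√((2.079×10⁶)³ / 4.904×10¹²).
r³/μ = 1.833×10⁶ s², so T = 2π × 1.354×10³ = 8.506×10³ s.

T ≈ 8510 seconds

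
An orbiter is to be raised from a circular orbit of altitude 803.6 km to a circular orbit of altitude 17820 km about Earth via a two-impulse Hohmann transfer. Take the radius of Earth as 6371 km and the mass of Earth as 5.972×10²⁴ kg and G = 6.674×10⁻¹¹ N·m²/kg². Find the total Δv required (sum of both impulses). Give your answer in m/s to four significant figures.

μ = GM = 6.674×10⁻¹¹ × 5.972×10²⁴ = 3.986×10¹⁴ m³/s².
r₁ = 6371 + 803.6 = 7174.6 km = 7.1746×10⁶ m.
r₂ = 6371 + 17820 = 24191 km = 2.4191×10⁷ m.
Transfer ellipse a_t = (r₁ + r₂)/2 = 1.568×10⁷ m.
At r₁: circular v_c1 = √(μ/r₁) = 7453 m/s; transfer-perigee v_p = √[μ(2/r₁ − 1/a_t)] = 9257 m/s.
Δv₁ = v_p − v_c1 = 1804 m/s.
At r₂: circular v_c2 = √(μ/r₂) = 4059 m/s; transfer-apogee v_a = √[μ(2/r₂ − 1/a_t)] = 2745 m/s.
Δv₂ = v_c2 − v_a = 1314 m/s.
Total Δv = Δv₁ + Δv₂ = 3117 m/s.

Δv_total ≈ 3117 m/s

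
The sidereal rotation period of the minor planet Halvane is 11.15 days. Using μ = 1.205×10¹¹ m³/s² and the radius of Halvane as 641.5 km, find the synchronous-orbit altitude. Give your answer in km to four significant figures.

h_sync ≈ 13510 km

T = 11.15 days = 9.634×10⁵ s.
A synchronous orbit has period T, so by Kepler's third law a = (μT²/4π²)^(1/3).
μT²/4π² = 1.205×10¹¹ × (9.634×10⁵)² / 39.48 = 2.833×10²¹ m³.
a = 1.415×10⁷ m = 14149 km.
Altitude h = a − R = 14149 − 641.5 = 13508 km.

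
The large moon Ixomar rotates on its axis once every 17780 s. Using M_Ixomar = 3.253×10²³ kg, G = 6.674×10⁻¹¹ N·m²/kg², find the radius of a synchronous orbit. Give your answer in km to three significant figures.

r_sync ≈ 5580 km

μ = GM = 6.674×10⁻¹¹ × 3.253×10²³ = 2.171×10¹³ m³/s².
A synchronous orbit has period T, so by Kepler's third law a = (μT²/4π²)^(1/3).
μT²/4π² = 2.171×10¹³ × (1.778×10⁴)² / 39.48 = 1.738×10²⁰ m³.
a = 5.581×10⁶ m = 5581.2 km.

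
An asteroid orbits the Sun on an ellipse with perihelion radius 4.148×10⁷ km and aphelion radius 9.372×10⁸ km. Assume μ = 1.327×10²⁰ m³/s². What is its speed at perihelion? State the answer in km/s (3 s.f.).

v ≈ 78.3 km/s

Semi-major axis a = (r_p + r_a)/2 = 4.8934×10⁸ km = 4.893×10¹¹ m.
Vis-viva: v² = μ(2/r − 1/a) = 1.327×10²⁰ × (4.822×10⁻¹¹ − 2.044×10⁻¹²) = 6.127×10⁹ m²/s².
v = 78280 m/s = 78.28 km/s.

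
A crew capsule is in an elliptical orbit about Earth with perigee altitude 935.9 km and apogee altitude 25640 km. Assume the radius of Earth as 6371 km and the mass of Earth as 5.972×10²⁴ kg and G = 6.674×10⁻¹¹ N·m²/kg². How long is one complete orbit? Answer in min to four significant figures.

T ≈ 457.2 min

μ = GM = 6.674×10⁻¹¹ × 5.972×10²⁴ = 3.986×10¹⁴ m³/s².
r_p = 6371 + 935.9 = 7306.9 km = 7.3069×10⁶ m.
r_a = 6371 + 25640 = 32011 km = 3.2011×10⁷ m.
Semi-major axis a = (r_p + r_a)/2 = (7306.9 + 32011)/2 = 19659 km = 1.966×10⁷ m.
By Kepler's third law T = 2π√(a³/μ) = 2π × 4.366×10³ = 2.743×10⁴ s.
= 457.2 min.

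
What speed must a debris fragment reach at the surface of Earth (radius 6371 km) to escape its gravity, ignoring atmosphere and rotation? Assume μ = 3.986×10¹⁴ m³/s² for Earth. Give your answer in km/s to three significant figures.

r = R = 6.371×10⁶ m.
Escape speed v_esc = √(2μ/r) = √(2 × 3.986×10¹⁴ / 6.371×10⁶) = √(1.251×10⁸) = 11190 m/s.
= 11.19 km/s.

v_esc ≈ 11.2 km/s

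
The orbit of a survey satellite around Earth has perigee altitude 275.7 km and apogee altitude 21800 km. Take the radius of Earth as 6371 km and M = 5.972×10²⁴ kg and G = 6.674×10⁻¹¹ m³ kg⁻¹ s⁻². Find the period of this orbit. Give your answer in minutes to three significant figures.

T ≈ 381 minutes

μ = GM = 6.674×10⁻¹¹ × 5.972×10²⁴ = 3.986×10¹⁴ m³/s².
r_p = 6371 + 275.7 = 6646.7 km = 6.6467×10⁶ m.
r_a = 6371 + 21800 = 28171 km = 2.8171×10⁷ m.
Semi-major axis a = (r_p + r_a)/2 = (6646.7 + 28171)/2 = 17409 km = 1.741×10⁷ m.
By Kepler's third law T = 2π√(a³/μ) = 2π × 3.638×10³ = 2.286×10⁴ s.
= 381.0 minutes.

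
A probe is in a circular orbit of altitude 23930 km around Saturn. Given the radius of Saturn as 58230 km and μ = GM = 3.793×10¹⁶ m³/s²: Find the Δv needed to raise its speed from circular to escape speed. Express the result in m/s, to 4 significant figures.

r = 58230 + 23930 = 82160 km = 8.2160×10⁷ m.
Circular speed v_c = √(μ/r) = 21490 m/s.
Escape speed v_esc = √(2μ/r) = √2 × v_c = 30390 m/s.
Δv = v_esc − v_c = 8900 m/s.

Δv ≈ 8900 m/s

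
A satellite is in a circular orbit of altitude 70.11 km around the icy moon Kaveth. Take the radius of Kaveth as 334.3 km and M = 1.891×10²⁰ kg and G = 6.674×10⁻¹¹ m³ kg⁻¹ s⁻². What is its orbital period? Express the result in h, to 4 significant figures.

T ≈ 3.996 h

μ = GM = 6.674×10⁻¹¹ × 1.891×10²⁰ = 1.262×10¹⁰ m³/s².
r = 334.3 + 70.11 = 404.41 km = 4.0441×10⁵ m.
Kepler's third law: T = 2π√(r³/μ) = 2π√((4.044×10⁵)³ / 1.262×10¹⁰).
r³/μ = 5.241×10⁶ s², so T = 2π × 2.289×10³ = 1.438×10⁴ s.
Converting: 1.438×10⁴ s ÷ 3600 = 3.996 h.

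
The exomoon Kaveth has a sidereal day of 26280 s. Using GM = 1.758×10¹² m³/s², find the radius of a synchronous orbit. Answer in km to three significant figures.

r_sync ≈ 3130 km

A synchronous orbit has period T, so by Kepler's third law a = (μT²/4π²)^(1/3).
μT²/4π² = 1.758×10¹² × (2.628×10⁴)² / 39.48 = 3.075×10¹⁹ m³.
a = 3.133×10⁶ m = 3133.1 km.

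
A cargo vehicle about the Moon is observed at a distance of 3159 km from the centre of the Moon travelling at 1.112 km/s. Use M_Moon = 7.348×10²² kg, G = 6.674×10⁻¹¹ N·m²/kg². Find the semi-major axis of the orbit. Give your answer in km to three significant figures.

a ≈ 2620 km

μ = GM = 6.674×10⁻¹¹ × 7.348×10²² = 4.904×10¹² m³/s².
r = 3.159×10⁶ m.
Vis-viva rearranged: 1/a = 2/r − v²/μ = 6.331×10⁻⁷ − 2.521×10⁻⁷ = 3.810×10⁻⁷ m⁻¹.
a = 2.625×10⁶ m = 2624.9 km.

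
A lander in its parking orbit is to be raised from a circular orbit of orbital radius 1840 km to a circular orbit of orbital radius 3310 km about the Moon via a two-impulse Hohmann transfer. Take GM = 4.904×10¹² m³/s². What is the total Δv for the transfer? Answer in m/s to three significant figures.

r₁ = 1840 km = 1.840×10⁶ m.
r₂ = 3310 km = 3.310×10⁶ m.
Transfer ellipse a_t = (r₁ + r₂)/2 = 2.575×10⁶ m.
At r₁: circular v_c1 = √(μ/r₁) = 1633 m/s; transfer-perilune v_p = √[μ(2/r₁ − 1/a_t)] = 1851 m/s.
Δv₁ = v_p − v_c1 = 218.4 m/s.
At r₂: circular v_c2 = √(μ/r₂) = 1217 m/s; transfer-apolune v_a = √[μ(2/r₂ − 1/a_t)] = 1029 m/s.
Δv₂ = v_c2 − v_a = 188.3 m/s.
Total Δv = Δv₁ + Δv₂ = 406.7 m/s.

Δv_total ≈ 407 m/s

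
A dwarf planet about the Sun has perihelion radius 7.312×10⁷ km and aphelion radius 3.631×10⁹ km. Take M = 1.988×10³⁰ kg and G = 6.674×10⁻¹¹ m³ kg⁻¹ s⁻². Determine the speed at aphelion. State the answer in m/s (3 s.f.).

v ≈ 1200 m/s

μ = GM = 6.674×10⁻¹¹ × 1.988×10³⁰ = 1.327×10²⁰ m³/s².
Semi-major axis a = (r_p + r_a)/2 = 1.8521×10⁹ km = 1.852×10¹² m.
Vis-viva: v² = μ(2/r − 1/a) = 1.327×10²⁰ × (5.508×10⁻¹³ − 5.399×10⁻¹³) = 1.443×10⁶ m²/s².
v = 1201 m/s.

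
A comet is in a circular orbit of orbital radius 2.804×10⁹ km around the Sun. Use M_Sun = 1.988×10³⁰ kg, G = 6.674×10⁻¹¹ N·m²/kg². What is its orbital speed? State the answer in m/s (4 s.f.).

v ≈ 6879 m/s

μ = GM = 6.674×10⁻¹¹ × 1.988×10³⁰ = 1.327×10²⁰ m³/s².
r = 2.804×10⁹ km = 2.804×10¹² m.
For a circular orbit v = √(μ/r) = √(1.327×10²⁰ / 2.804×10¹²) = √(4.732×10⁷) = 6879 m/s.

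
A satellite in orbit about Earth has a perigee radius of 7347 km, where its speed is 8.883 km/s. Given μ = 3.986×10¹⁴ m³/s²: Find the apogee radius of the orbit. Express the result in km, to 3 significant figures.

r_p = 7.347×10⁶ m.
Specific energy ε = v²/2 − μ/r = -1.480×10⁷ J/kg, so a = −μ/(2ε) = 1.347×10⁷ m.
The apsides satisfy r_p + r_a = 2a, so the apogee radius is 2a − r_p = 1.959×10⁷ m = 19586 km.

apogee radius ≈ 19600 km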